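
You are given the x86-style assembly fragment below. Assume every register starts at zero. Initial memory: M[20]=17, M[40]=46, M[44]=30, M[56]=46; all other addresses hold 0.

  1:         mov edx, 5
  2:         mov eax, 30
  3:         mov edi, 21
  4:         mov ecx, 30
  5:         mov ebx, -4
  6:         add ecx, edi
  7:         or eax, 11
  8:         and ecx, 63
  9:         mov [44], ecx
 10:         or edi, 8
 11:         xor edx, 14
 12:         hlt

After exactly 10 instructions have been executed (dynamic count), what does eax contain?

31

edx=5
eax=30
edi=21
ecx=30
ebx=-4
ecx=30+21=51
eax=30|11=31
ecx=51&63=51
mov [44], ecx → M[44]=51
edi=21|8=29
After step 10: eax = 31.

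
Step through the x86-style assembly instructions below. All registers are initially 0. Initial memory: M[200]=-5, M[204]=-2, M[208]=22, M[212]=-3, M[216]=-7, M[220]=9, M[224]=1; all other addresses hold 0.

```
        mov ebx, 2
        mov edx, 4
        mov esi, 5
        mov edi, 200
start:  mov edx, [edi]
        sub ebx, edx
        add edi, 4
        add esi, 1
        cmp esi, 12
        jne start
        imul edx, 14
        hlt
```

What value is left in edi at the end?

228

after mov ebx, 2: ebx=2
after mov edx, 4: edx=4
after mov esi, 5: esi=5
after mov edi, 200: edi=200
after mov edx, [edi]: edx=M[200]=-5
after sub ebx, edx: ebx=2-(-5)=7
after add edi, 4: edi=200+4=204
after add esi, 1: esi=5+1=6
cmp esi, 12  (cmp 6,12)
jne start: taken
after mov edx, [edi]: edx=M[204]=-2
after sub ebx, edx: ebx=7-(-2)=9
after add edi, 4: edi=204+4=208
after add esi, 1: esi=6+1=7
cmp esi, 12  (cmp 7,12)
jne start: taken
after mov edx, [edi]: edx=M[208]=22
after sub ebx, edx: ebx=9-22=-13
after add edi, 4: edi=208+4=212
after add esi, 1: esi=7+1=8
cmp esi, 12  (cmp 8,12)
jne start: taken
after mov edx, [edi]: edx=M[212]=-3
after sub ebx, edx: ebx=(-13)-(-3)=-10
after add edi, 4: edi=212+4=216
after add esi, 1: esi=8+1=9
cmp esi, 12  (cmp 9,12)
jne start: taken
after mov edx, [edi]: edx=M[216]=-7
after sub ebx, edx: ebx=(-10)-(-7)=-3
after add edi, 4: edi=216+4=220
after add esi, 1: esi=9+1=10
cmp esi, 12  (cmp 10,12)
jne start: taken
after mov edx, [edi]: edx=M[220]=9
after sub ebx, edx: ebx=(-3)-9=-12
after add edi, 4: edi=220+4=224
after add esi, 1: esi=10+1=11
cmp esi, 12  (cmp 11,12)
jne start: taken
after mov edx, [edi]: edx=M[224]=1
after sub ebx, edx: ebx=(-12)-1=-13
after add edi, 4: edi=224+4=228
after add esi, 1: esi=11+1=12
cmp esi, 12  (cmp 12,12)
jne start: not taken
after imul edx, 14: edx=1*14=14
halt.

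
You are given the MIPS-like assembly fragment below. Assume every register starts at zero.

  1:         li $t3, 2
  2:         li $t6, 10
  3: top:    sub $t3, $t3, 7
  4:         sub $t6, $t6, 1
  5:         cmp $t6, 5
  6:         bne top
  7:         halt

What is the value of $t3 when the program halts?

$t3=2
$t6=10
$t3=2-7=-5
$t6=10-1=9
cmp $t6, 5  (cmp 9,5)
bne top: taken
$t3=(-5)-7=-12
$t6=9-1=8
cmp $t6, 5  (cmp 8,5)
bne top: taken
$t3=(-12)-7=-19
$t6=8-1=7
cmp $t6, 5  (cmp 7,5)
bne top: taken
$t3=(-19)-7=-26
$t6=7-1=6
cmp $t6, 5  (cmp 6,5)
bne top: taken
$t3=(-26)-7=-33
$t6=6-1=5
cmp $t6, 5  (cmp 5,5)
bne top: not taken
halt.

-33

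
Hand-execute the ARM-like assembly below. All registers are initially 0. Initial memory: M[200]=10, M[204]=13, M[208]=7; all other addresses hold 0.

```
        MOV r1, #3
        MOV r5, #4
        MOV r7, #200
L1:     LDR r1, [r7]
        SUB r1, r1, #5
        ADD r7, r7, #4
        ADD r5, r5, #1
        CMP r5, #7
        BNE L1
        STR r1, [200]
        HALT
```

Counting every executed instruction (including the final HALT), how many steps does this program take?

23

r1=3
r5=4
r7=200
r1=M[200]=10
r1=10-5=5
r7=200+4=204
r5=4+1=5
CMP r5, #7  (cmp 5,7)
BNE L1: taken
r1=M[204]=13
r1=13-5=8
r7=204+4=208
r5=5+1=6
CMP r5, #7  (cmp 6,7)
BNE L1: taken
r1=M[208]=7
r1=7-5=2
r7=208+4=212
r5=6+1=7
CMP r5, #7  (cmp 7,7)
BNE L1: not taken
STR r1, [200] → M[200]=2
halt.
Total executed instructions: 23.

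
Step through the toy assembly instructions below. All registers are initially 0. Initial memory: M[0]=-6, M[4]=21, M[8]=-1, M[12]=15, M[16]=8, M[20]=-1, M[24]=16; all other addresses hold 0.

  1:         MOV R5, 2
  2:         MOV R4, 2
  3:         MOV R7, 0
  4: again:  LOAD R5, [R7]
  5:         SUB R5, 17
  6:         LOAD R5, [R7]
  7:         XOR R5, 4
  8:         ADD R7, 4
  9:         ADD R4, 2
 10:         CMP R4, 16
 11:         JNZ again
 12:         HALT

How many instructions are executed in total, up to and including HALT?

60

R5=2
R4=2
R7=0
R5=M[0]=-6
R5=(-6)-17=-23
R5=M[0]=-6
R5=(-6)^4=-2
R7=0+4=4
R4=2+2=4
CMP R4, 16  (cmp 4,16)
JNZ again: taken
R5=M[4]=21
R5=21-17=4
R5=M[4]=21
R5=21^4=17
R7=4+4=8
R4=4+2=6
CMP R4, 16  (cmp 6,16)
JNZ again: taken
R5=M[8]=-1
R5=(-1)-17=-18
R5=M[8]=-1
R5=(-1)^4=-5
R7=8+4=12
R4=6+2=8
CMP R4, 16  (cmp 8,16)
JNZ again: taken
R5=M[12]=15
R5=15-17=-2
R5=M[12]=15
R5=15^4=11
R7=12+4=16
R4=8+2=10
CMP R4, 16  (cmp 10,16)
JNZ again: taken
R5=M[16]=8
R5=8-17=-9
R5=M[16]=8
R5=8^4=12
R7=16+4=20
R4=10+2=12
CMP R4, 16  (cmp 12,16)
JNZ again: taken
R5=M[20]=-1
R5=(-1)-17=-18
R5=M[20]=-1
R5=(-1)^4=-5
R7=20+4=24
R4=12+2=14
CMP R4, 16  (cmp 14,16)
JNZ again: taken
R5=M[24]=16
R5=16-17=-1
R5=M[24]=16
R5=16^4=20
R7=24+4=28
R4=14+2=16
CMP R4, 16  (cmp 16,16)
JNZ again: not taken
halt.
Total executed instructions: 60.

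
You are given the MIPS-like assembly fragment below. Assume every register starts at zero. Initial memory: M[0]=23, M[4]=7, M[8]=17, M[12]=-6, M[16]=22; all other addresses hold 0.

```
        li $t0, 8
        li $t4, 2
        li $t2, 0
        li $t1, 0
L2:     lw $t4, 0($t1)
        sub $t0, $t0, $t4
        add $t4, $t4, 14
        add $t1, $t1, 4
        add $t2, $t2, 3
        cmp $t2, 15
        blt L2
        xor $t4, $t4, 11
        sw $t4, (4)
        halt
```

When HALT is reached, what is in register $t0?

after li $t0, 8: $t0=8
after li $t4, 2: $t4=2
after li $t2, 0: $t2=0
after li $t1, 0: $t1=0
after lw $t4, 0($t1): $t4=M[0]=23
after sub $t0, $t0, $t4: $t0=8-23=-15
after add $t4, $t4, 14: $t4=23+14=37
after add $t1, $t1, 4: $t1=0+4=4
after add $t2, $t2, 3: $t2=0+3=3
cmp $t2, 15  (cmp 3,15)
blt L2: taken
after lw $t4, 0($t1): $t4=M[4]=7
after sub $t0, $t0, $t4: $t0=(-15)-7=-22
after add $t4, $t4, 14: $t4=7+14=21
after add $t1, $t1, 4: $t1=4+4=8
after add $t2, $t2, 3: $t2=3+3=6
cmp $t2, 15  (cmp 6,15)
blt L2: taken
after lw $t4, 0($t1): $t4=M[8]=17
after sub $t0, $t0, $t4: $t0=(-22)-17=-39
after add $t4, $t4, 14: $t4=17+14=31
after add $t1, $t1, 4: $t1=8+4=12
after add $t2, $t2, 3: $t2=6+3=9
cmp $t2, 15  (cmp 9,15)
blt L2: taken
after lw $t4, 0($t1): $t4=M[12]=-6
after sub $t0, $t0, $t4: $t0=(-39)-(-6)=-33
after add $t4, $t4, 14: $t4=(-6)+14=8
after add $t1, $t1, 4: $t1=12+4=16
after add $t2, $t2, 3: $t2=9+3=12
cmp $t2, 15  (cmp 12,15)
blt L2: taken
after lw $t4, 0($t1): $t4=M[16]=22
after sub $t0, $t0, $t4: $t0=(-33)-22=-55
after add $t4, $t4, 14: $t4=22+14=36
after add $t1, $t1, 4: $t1=16+4=20
after add $t2, $t2, 3: $t2=12+3=15
cmp $t2, 15  (cmp 15,15)
blt L2: not taken
after xor $t4, $t4, 11: $t4=36^11=47
sw $t4, (4) → M[4]=47
halt.

-55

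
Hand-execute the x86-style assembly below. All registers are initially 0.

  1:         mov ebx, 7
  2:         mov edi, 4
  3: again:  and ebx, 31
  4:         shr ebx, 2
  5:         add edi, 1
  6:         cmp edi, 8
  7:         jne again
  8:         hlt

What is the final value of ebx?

after mov ebx, 7: ebx=7
after mov edi, 4: edi=4
after and ebx, 31: ebx=7&31=7
after shr ebx, 2: ebx=7>>2=1
after add edi, 1: edi=4+1=5
cmp edi, 8  (cmp 5,8)
jne again: taken
after and ebx, 31: ebx=1&31=1
after shr ebx, 2: ebx=1>>2=0
after add edi, 1: edi=5+1=6
cmp edi, 8  (cmp 6,8)
jne again: taken
after and ebx, 31: ebx=0&31=0
after shr ebx, 2: ebx=0>>2=0
after add edi, 1: edi=6+1=7
cmp edi, 8  (cmp 7,8)
jne again: taken
after and ebx, 31: ebx=0&31=0
after shr ebx, 2: ebx=0>>2=0
after add edi, 1: edi=7+1=8
cmp edi, 8  (cmp 8,8)
jne again: not taken
halt.

0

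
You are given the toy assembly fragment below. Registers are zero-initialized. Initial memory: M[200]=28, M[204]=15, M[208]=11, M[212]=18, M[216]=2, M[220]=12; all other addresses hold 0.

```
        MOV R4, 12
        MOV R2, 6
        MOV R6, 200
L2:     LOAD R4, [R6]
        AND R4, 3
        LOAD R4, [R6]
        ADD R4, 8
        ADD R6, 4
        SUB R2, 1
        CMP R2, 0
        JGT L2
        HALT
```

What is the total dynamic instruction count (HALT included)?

52

MOV R4, 12 → R4=12
MOV R2, 6 → R2=6
MOV R6, 200 → R6=200
LOAD R4, [R6] → R4=M[200]=28
AND R4, 3 → R4=28&3=0
LOAD R4, [R6] → R4=M[200]=28
ADD R4, 8 → R4=28+8=36
ADD R6, 4 → R6=200+4=204
SUB R2, 1 → R2=6-1=5
CMP R2, 0  (cmp 5,0)
JGT L2: taken
LOAD R4, [R6] → R4=M[204]=15
AND R4, 3 → R4=15&3=3
LOAD R4, [R6] → R4=M[204]=15
ADD R4, 8 → R4=15+8=23
ADD R6, 4 → R6=204+4=208
SUB R2, 1 → R2=5-1=4
CMP R2, 0  (cmp 4,0)
JGT L2: taken
LOAD R4, [R6] → R4=M[208]=11
AND R4, 3 → R4=11&3=3
LOAD R4, [R6] → R4=M[208]=11
ADD R4, 8 → R4=11+8=19
ADD R6, 4 → R6=208+4=212
SUB R2, 1 → R2=4-1=3
CMP R2, 0  (cmp 3,0)
JGT L2: taken
LOAD R4, [R6] → R4=M[212]=18
AND R4, 3 → R4=18&3=2
LOAD R4, [R6] → R4=M[212]=18
ADD R4, 8 → R4=18+8=26
ADD R6, 4 → R6=212+4=216
SUB R2, 1 → R2=3-1=2
CMP R2, 0  (cmp 2,0)
JGT L2: taken
LOAD R4, [R6] → R4=M[216]=2
AND R4, 3 → R4=2&3=2
LOAD R4, [R6] → R4=M[216]=2
ADD R4, 8 → R4=2+8=10
ADD R6, 4 → R6=216+4=220
SUB R2, 1 → R2=2-1=1
CMP R2, 0  (cmp 1,0)
JGT L2: taken
LOAD R4, [R6] → R4=M[220]=12
AND R4, 3 → R4=12&3=0
LOAD R4, [R6] → R4=M[220]=12
ADD R4, 8 → R4=12+8=20
ADD R6, 4 → R6=220+4=224
SUB R2, 1 → R2=1-1=0
CMP R2, 0  (cmp 0,0)
JGT L2: not taken
halt.
Total executed instructions: 52.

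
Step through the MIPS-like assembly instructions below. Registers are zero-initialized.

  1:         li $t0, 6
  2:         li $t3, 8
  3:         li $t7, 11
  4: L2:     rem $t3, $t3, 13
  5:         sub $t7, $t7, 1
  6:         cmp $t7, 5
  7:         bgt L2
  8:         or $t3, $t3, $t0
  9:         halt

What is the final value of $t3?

14

after li $t0, 6: $t0=6
after li $t3, 8: $t3=8
after li $t7, 11: $t7=11
after rem $t3, $t3, 13: $t3=8%13=8
after sub $t7, $t7, 1: $t7=11-1=10
cmp $t7, 5  (cmp 10,5)
bgt L2: taken
after rem $t3, $t3, 13: $t3=8%13=8
after sub $t7, $t7, 1: $t7=10-1=9
cmp $t7, 5  (cmp 9,5)
bgt L2: taken
after rem $t3, $t3, 13: $t3=8%13=8
after sub $t7, $t7, 1: $t7=9-1=8
cmp $t7, 5  (cmp 8,5)
bgt L2: taken
after rem $t3, $t3, 13: $t3=8%13=8
after sub $t7, $t7, 1: $t7=8-1=7
cmp $t7, 5  (cmp 7,5)
bgt L2: taken
after rem $t3, $t3, 13: $t3=8%13=8
after sub $t7, $t7, 1: $t7=7-1=6
cmp $t7, 5  (cmp 6,5)
bgt L2: taken
after rem $t3, $t3, 13: $t3=8%13=8
after sub $t7, $t7, 1: $t7=6-1=5
cmp $t7, 5  (cmp 5,5)
bgt L2: not taken
after or $t3, $t3, $t0: $t3=8|6=14
halt.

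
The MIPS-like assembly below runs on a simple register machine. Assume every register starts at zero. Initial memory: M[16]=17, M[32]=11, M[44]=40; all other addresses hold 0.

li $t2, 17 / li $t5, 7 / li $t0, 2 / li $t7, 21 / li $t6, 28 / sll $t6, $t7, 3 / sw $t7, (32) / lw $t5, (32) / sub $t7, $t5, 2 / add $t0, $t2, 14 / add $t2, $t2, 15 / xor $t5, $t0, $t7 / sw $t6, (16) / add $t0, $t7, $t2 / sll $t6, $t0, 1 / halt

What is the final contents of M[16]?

after li $t2, 17: $t2=17
after li $t5, 7: $t5=7
after li $t0, 2: $t0=2
after li $t7, 21: $t7=21
after li $t6, 28: $t6=28
after sll $t6, $t7, 3: $t6=21<<3=168
sw $t7, (32) → M[32]=21
after lw $t5, (32): $t5=M[32]=21
after sub $t7, $t5, 2: $t7=21-2=19
after add $t0, $t2, 14: $t0=17+14=31
after add $t2, $t2, 15: $t2=17+15=32
after xor $t5, $t0, $t7: $t5=31^19=12
sw $t6, (16) → M[16]=168
after add $t0, $t7, $t2: $t0=19+32=51
after sll $t6, $t0, 1: $t6=51<<1=102
halt.

168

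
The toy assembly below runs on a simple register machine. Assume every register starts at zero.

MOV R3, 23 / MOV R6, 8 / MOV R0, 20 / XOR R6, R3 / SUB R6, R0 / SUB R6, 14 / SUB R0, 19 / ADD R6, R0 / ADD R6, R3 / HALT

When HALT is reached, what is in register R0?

1

R3=23
R6=8
R0=20
R6=8^23=31
R6=31-20=11
R6=11-14=-3
R0=20-19=1
R6=(-3)+1=-2
R6=(-2)+23=21
halt.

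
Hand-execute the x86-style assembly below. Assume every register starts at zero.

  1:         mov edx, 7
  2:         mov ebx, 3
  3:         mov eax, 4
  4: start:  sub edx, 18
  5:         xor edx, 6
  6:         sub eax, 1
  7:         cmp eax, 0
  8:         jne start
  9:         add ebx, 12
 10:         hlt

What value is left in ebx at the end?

15

mov edx, 7 → edx=7
mov ebx, 3 → ebx=3
mov eax, 4 → eax=4
sub edx, 18 → edx=7-18=-11
xor edx, 6 → edx=(-11)^6=-13
sub eax, 1 → eax=4-1=3
cmp eax, 0  (cmp 3,0)
jne start: taken
sub edx, 18 → edx=(-13)-18=-31
xor edx, 6 → edx=(-31)^6=-25
sub eax, 1 → eax=3-1=2
cmp eax, 0  (cmp 2,0)
jne start: taken
sub edx, 18 → edx=(-25)-18=-43
xor edx, 6 → edx=(-43)^6=-45
sub eax, 1 → eax=2-1=1
cmp eax, 0  (cmp 1,0)
jne start: taken
sub edx, 18 → edx=(-45)-18=-63
xor edx, 6 → edx=(-63)^6=-57
sub eax, 1 → eax=1-1=0
cmp eax, 0  (cmp 0,0)
jne start: not taken
add ebx, 12 → ebx=3+12=15
halt.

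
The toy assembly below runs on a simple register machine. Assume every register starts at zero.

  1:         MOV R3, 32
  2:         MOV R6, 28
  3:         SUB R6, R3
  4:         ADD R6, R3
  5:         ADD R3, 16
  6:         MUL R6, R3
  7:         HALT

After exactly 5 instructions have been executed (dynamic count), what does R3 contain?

MOV R3, 32 → R3=32
MOV R6, 28 → R6=28
SUB R6, R3 → R6=28-32=-4
ADD R6, R3 → R6=(-4)+32=28
ADD R3, 16 → R3=32+16=48
After step 5: R3 = 48.

48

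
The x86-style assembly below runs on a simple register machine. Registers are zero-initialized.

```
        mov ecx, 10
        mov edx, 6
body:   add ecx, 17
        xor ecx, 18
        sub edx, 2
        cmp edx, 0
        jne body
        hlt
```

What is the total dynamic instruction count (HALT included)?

mov ecx, 10 → ecx=10
mov edx, 6 → edx=6
add ecx, 17 → ecx=10+17=27
xor ecx, 18 → ecx=27^18=9
sub edx, 2 → edx=6-2=4
cmp edx, 0  (cmp 4,0)
jne body: taken
add ecx, 17 → ecx=9+17=26
xor ecx, 18 → ecx=26^18=8
sub edx, 2 → edx=4-2=2
cmp edx, 0  (cmp 2,0)
jne body: taken
add ecx, 17 → ecx=8+17=25
xor ecx, 18 → ecx=25^18=11
sub edx, 2 → edx=2-2=0
cmp edx, 0  (cmp 0,0)
jne body: not taken
halt.
Total executed instructions: 18.

18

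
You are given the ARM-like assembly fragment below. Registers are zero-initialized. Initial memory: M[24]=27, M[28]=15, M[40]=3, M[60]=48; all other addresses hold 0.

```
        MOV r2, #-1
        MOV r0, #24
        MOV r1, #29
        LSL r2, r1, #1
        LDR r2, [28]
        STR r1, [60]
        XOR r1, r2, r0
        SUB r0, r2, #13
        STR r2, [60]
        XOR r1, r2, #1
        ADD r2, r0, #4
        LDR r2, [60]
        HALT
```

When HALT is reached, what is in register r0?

MOV r2, #-1 → r2=-1
MOV r0, #24 → r0=24
MOV r1, #29 → r1=29
LSL r2, r1, #1 → r2=29<<1=58
LDR r2, [28] → r2=M[28]=15
STR r1, [60] → M[60]=29
XOR r1, r2, r0 → r1=15^24=23
SUB r0, r2, #13 → r0=15-13=2
STR r2, [60] → M[60]=15
XOR r1, r2, #1 → r1=15^1=14
ADD r2, r0, #4 → r2=2+4=6
LDR r2, [60] → r2=M[60]=15
halt.

2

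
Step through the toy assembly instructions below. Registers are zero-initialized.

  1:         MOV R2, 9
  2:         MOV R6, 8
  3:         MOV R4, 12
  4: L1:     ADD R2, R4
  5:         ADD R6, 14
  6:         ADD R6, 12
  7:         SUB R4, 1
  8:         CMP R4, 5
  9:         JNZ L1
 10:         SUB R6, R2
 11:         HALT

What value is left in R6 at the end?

MOV R2, 9 → R2=9
MOV R6, 8 → R6=8
MOV R4, 12 → R4=12
ADD R2, R4 → R2=9+12=21
ADD R6, 14 → R6=8+14=22
ADD R6, 12 → R6=22+12=34
SUB R4, 1 → R4=12-1=11
CMP R4, 5  (cmp 11,5)
JNZ L1: taken
ADD R2, R4 → R2=21+11=32
ADD R6, 14 → R6=34+14=48
ADD R6, 12 → R6=48+12=60
SUB R4, 1 → R4=11-1=10
CMP R4, 5  (cmp 10,5)
JNZ L1: taken
ADD R2, R4 → R2=32+10=42
ADD R6, 14 → R6=60+14=74
ADD R6, 12 → R6=74+12=86
SUB R4, 1 → R4=10-1=9
CMP R4, 5  (cmp 9,5)
JNZ L1: taken
ADD R2, R4 → R2=42+9=51
ADD R6, 14 → R6=86+14=100
ADD R6, 12 → R6=100+12=112
SUB R4, 1 → R4=9-1=8
CMP R4, 5  (cmp 8,5)
JNZ L1: taken
ADD R2, R4 → R2=51+8=59
ADD R6, 14 → R6=112+14=126
ADD R6, 12 → R6=126+12=138
SUB R4, 1 → R4=8-1=7
CMP R4, 5  (cmp 7,5)
JNZ L1: taken
ADD R2, R4 → R2=59+7=66
ADD R6, 14 → R6=138+14=152
ADD R6, 12 → R6=152+12=164
SUB R4, 1 → R4=7-1=6
CMP R4, 5  (cmp 6,5)
JNZ L1: taken
ADD R2, R4 → R2=66+6=72
ADD R6, 14 → R6=164+14=178
ADD R6, 12 → R6=178+12=190
SUB R4, 1 → R4=6-1=5
CMP R4, 5  (cmp 5,5)
JNZ L1: not taken
SUB R6, R2 → R6=190-72=118
halt.

118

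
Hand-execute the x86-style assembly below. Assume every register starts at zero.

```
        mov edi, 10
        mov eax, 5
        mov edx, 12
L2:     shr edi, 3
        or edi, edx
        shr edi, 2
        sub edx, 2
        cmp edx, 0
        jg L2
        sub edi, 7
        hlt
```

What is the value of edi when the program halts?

-7

edi=10
eax=5
edx=12
edi=10>>3=1
edi=1|12=13
edi=13>>2=3
edx=12-2=10
cmp edx, 0  (cmp 10,0)
jg L2: taken
edi=3>>3=0
edi=0|10=10
edi=10>>2=2
edx=10-2=8
cmp edx, 0  (cmp 8,0)
jg L2: taken
edi=2>>3=0
edi=0|8=8
edi=8>>2=2
edx=8-2=6
cmp edx, 0  (cmp 6,0)
jg L2: taken
edi=2>>3=0
edi=0|6=6
edi=6>>2=1
edx=6-2=4
cmp edx, 0  (cmp 4,0)
jg L2: taken
edi=1>>3=0
edi=0|4=4
edi=4>>2=1
edx=4-2=2
cmp edx, 0  (cmp 2,0)
jg L2: taken
edi=1>>3=0
edi=0|2=2
edi=2>>2=0
edx=2-2=0
cmp edx, 0  (cmp 0,0)
jg L2: not taken
edi=0-7=-7
halt.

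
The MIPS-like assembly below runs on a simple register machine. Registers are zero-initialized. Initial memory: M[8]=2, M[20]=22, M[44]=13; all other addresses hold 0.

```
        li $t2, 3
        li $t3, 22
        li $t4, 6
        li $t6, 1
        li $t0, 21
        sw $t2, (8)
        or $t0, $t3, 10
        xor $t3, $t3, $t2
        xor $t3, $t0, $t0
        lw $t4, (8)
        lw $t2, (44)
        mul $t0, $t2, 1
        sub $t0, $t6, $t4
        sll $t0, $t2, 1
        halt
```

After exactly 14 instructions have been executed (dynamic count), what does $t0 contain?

26

$t2=3
$t3=22
$t4=6
$t6=1
$t0=21
sw $t2, (8) → M[8]=3
$t0=22|10=30
$t3=22^3=21
$t3=30^30=0
$t4=M[8]=3
$t2=M[44]=13
$t0=13*1=13
$t0=1-3=-2
$t0=13<<1=26
After step 14: $t0 = 26.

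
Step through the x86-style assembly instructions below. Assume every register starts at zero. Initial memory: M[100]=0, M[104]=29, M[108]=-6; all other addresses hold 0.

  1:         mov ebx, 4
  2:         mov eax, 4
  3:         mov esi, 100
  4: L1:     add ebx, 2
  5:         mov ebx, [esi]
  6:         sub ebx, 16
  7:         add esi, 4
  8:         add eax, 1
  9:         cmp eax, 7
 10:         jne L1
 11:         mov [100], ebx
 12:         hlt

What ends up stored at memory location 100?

ebx=4
eax=4
esi=100
ebx=4+2=6
ebx=M[100]=0
ebx=0-16=-16
esi=100+4=104
eax=4+1=5
cmp eax, 7  (cmp 5,7)
jne L1: taken
ebx=(-16)+2=-14
ebx=M[104]=29
ebx=29-16=13
esi=104+4=108
eax=5+1=6
cmp eax, 7  (cmp 6,7)
jne L1: taken
ebx=13+2=15
ebx=M[108]=-6
ebx=(-6)-16=-22
esi=108+4=112
eax=6+1=7
cmp eax, 7  (cmp 7,7)
jne L1: not taken
mov [100], ebx → M[100]=-22
halt.

-22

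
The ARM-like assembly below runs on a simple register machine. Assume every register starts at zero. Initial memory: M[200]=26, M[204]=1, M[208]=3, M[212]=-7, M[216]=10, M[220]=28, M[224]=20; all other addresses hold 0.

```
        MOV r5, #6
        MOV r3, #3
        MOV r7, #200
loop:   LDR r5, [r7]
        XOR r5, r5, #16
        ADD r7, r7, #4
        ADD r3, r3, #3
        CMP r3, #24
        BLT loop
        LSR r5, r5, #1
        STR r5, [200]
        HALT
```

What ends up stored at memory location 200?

2

MOV r5, #6 → r5=6
MOV r3, #3 → r3=3
MOV r7, #200 → r7=200
LDR r5, [r7] → r5=M[200]=26
XOR r5, r5, #16 → r5=26^16=10
ADD r7, r7, #4 → r7=200+4=204
ADD r3, r3, #3 → r3=3+3=6
CMP r3, #24  (cmp 6,24)
BLT loop: taken
LDR r5, [r7] → r5=M[204]=1
XOR r5, r5, #16 → r5=1^16=17
ADD r7, r7, #4 → r7=204+4=208
ADD r3, r3, #3 → r3=6+3=9
CMP r3, #24  (cmp 9,24)
BLT loop: taken
LDR r5, [r7] → r5=M[208]=3
XOR r5, r5, #16 → r5=3^16=19
ADD r7, r7, #4 → r7=208+4=212
ADD r3, r3, #3 → r3=9+3=12
CMP r3, #24  (cmp 12,24)
BLT loop: taken
LDR r5, [r7] → r5=M[212]=-7
XOR r5, r5, #16 → r5=(-7)^16=-23
ADD r7, r7, #4 → r7=212+4=216
ADD r3, r3, #3 → r3=12+3=15
CMP r3, #24  (cmp 15,24)
BLT loop: taken
LDR r5, [r7] → r5=M[216]=10
XOR r5, r5, #16 → r5=10^16=26
ADD r7, r7, #4 → r7=216+4=220
ADD r3, r3, #3 → r3=15+3=18
CMP r3, #24  (cmp 18,24)
BLT loop: taken
LDR r5, [r7] → r5=M[220]=28
XOR r5, r5, #16 → r5=28^16=12
ADD r7, r7, #4 → r7=220+4=224
ADD r3, r3, #3 → r3=18+3=21
CMP r3, #24  (cmp 21,24)
BLT loop: taken
LDR r5, [r7] → r5=M[224]=20
XOR r5, r5, #16 → r5=20^16=4
ADD r7, r7, #4 → r7=224+4=228
ADD r3, r3, #3 → r3=21+3=24
CMP r3, #24  (cmp 24,24)
BLT loop: not taken
LSR r5, r5, #1 → r5=4>>1=2
STR r5, [200] → M[200]=2
halt.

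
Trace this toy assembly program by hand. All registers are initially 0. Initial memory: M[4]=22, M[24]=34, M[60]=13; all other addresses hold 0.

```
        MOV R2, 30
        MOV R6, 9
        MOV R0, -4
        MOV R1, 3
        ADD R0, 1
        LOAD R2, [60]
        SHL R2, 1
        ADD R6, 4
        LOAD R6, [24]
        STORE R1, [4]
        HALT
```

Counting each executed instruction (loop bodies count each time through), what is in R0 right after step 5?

-3

MOV R2, 30 → R2=30
MOV R6, 9 → R6=9
MOV R0, -4 → R0=-4
MOV R1, 3 → R1=3
ADD R0, 1 → R0=(-4)+1=-3
After step 5: R0 = -3.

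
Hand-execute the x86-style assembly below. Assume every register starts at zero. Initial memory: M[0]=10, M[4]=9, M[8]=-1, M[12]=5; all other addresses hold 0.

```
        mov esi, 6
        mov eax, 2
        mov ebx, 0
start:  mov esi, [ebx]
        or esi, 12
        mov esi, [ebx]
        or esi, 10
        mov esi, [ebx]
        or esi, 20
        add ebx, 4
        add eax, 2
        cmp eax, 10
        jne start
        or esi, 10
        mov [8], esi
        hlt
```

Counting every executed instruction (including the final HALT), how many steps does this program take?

mov esi, 6 → esi=6
mov eax, 2 → eax=2
mov ebx, 0 → ebx=0
mov esi, [ebx] → esi=M[0]=10
or esi, 12 → esi=10|12=14
mov esi, [ebx] → esi=M[0]=10
or esi, 10 → esi=10|10=10
mov esi, [ebx] → esi=M[0]=10
or esi, 20 → esi=10|20=30
add ebx, 4 → ebx=0+4=4
add eax, 2 → eax=2+2=4
cmp eax, 10  (cmp 4,10)
jne start: taken
mov esi, [ebx] → esi=M[4]=9
or esi, 12 → esi=9|12=13
mov esi, [ebx] → esi=M[4]=9
or esi, 10 → esi=9|10=11
mov esi, [ebx] → esi=M[4]=9
or esi, 20 → esi=9|20=29
add ebx, 4 → ebx=4+4=8
add eax, 2 → eax=4+2=6
cmp eax, 10  (cmp 6,10)
jne start: taken
mov esi, [ebx] → esi=M[8]=-1
or esi, 12 → esi=(-1)|12=-1
mov esi, [ebx] → esi=M[8]=-1
or esi, 10 → esi=(-1)|10=-1
mov esi, [ebx] → esi=M[8]=-1
or esi, 20 → esi=(-1)|20=-1
add ebx, 4 → ebx=8+4=12
add eax, 2 → eax=6+2=8
cmp eax, 10  (cmp 8,10)
jne start: taken
mov esi, [ebx] → esi=M[12]=5
or esi, 12 → esi=5|12=13
mov esi, [ebx] → esi=M[12]=5
or esi, 10 → esi=5|10=15
mov esi, [ebx] → esi=M[12]=5
or esi, 20 → esi=5|20=21
add ebx, 4 → ebx=12+4=16
add eax, 2 → eax=8+2=10
cmp eax, 10  (cmp 10,10)
jne start: not taken
or esi, 10 → esi=21|10=31
mov [8], esi → M[8]=31
halt.
Total executed instructions: 46.

46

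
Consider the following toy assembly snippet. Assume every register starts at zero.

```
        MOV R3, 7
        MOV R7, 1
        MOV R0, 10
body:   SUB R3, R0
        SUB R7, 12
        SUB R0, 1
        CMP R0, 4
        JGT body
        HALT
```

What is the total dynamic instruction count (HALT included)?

after MOV R3, 7: R3=7
after MOV R7, 1: R7=1
after MOV R0, 10: R0=10
after SUB R3, R0: R3=7-10=-3
after SUB R7, 12: R7=1-12=-11
after SUB R0, 1: R0=10-1=9
CMP R0, 4  (cmp 9,4)
JGT body: taken
after SUB R3, R0: R3=(-3)-9=-12
after SUB R7, 12: R7=(-11)-12=-23
after SUB R0, 1: R0=9-1=8
CMP R0, 4  (cmp 8,4)
JGT body: taken
after SUB R3, R0: R3=(-12)-8=-20
after SUB R7, 12: R7=(-23)-12=-35
after SUB R0, 1: R0=8-1=7
CMP R0, 4  (cmp 7,4)
JGT body: taken
after SUB R3, R0: R3=(-20)-7=-27
after SUB R7, 12: R7=(-35)-12=-47
after SUB R0, 1: R0=7-1=6
CMP R0, 4  (cmp 6,4)
JGT body: taken
after SUB R3, R0: R3=(-27)-6=-33
after SUB R7, 12: R7=(-47)-12=-59
after SUB R0, 1: R0=6-1=5
CMP R0, 4  (cmp 5,4)
JGT body: taken
after SUB R3, R0: R3=(-33)-5=-38
after SUB R7, 12: R7=(-59)-12=-71
after SUB R0, 1: R0=5-1=4
CMP R0, 4  (cmp 4,4)
JGT body: not taken
halt.
Total executed instructions: 34.

34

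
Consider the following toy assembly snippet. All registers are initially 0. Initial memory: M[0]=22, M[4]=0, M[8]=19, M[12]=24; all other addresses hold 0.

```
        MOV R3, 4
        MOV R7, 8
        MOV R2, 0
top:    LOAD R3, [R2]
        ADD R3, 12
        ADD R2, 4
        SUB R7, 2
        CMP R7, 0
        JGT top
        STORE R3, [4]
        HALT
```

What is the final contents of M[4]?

MOV R3, 4 → R3=4
MOV R7, 8 → R7=8
MOV R2, 0 → R2=0
LOAD R3, [R2] → R3=M[0]=22
ADD R3, 12 → R3=22+12=34
ADD R2, 4 → R2=0+4=4
SUB R7, 2 → R7=8-2=6
CMP R7, 0  (cmp 6,0)
JGT top: taken
LOAD R3, [R2] → R3=M[4]=0
ADD R3, 12 → R3=0+12=12
ADD R2, 4 → R2=4+4=8
SUB R7, 2 → R7=6-2=4
CMP R7, 0  (cmp 4,0)
JGT top: taken
LOAD R3, [R2] → R3=M[8]=19
ADD R3, 12 → R3=19+12=31
ADD R2, 4 → R2=8+4=12
SUB R7, 2 → R7=4-2=2
CMP R7, 0  (cmp 2,0)
JGT top: taken
LOAD R3, [R2] → R3=M[12]=24
ADD R3, 12 → R3=24+12=36
ADD R2, 4 → R2=12+4=16
SUB R7, 2 → R7=2-2=0
CMP R7, 0  (cmp 0,0)
JGT top: not taken
STORE R3, [4] → M[4]=36
halt.

36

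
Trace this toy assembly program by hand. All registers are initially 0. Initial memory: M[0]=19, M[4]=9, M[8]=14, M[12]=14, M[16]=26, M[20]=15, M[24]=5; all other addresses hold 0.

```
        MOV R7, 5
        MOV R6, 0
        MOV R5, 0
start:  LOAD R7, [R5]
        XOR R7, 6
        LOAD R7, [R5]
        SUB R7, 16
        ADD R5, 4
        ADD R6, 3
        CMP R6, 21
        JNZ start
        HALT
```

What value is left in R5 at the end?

R7=5
R6=0
R5=0
R7=M[0]=19
R7=19^6=21
R7=M[0]=19
R7=19-16=3
R5=0+4=4
R6=0+3=3
CMP R6, 21  (cmp 3,21)
JNZ start: taken
R7=M[4]=9
R7=9^6=15
R7=M[4]=9
R7=9-16=-7
R5=4+4=8
R6=3+3=6
CMP R6, 21  (cmp 6,21)
JNZ start: taken
R7=M[8]=14
R7=14^6=8
R7=M[8]=14
R7=14-16=-2
R5=8+4=12
R6=6+3=9
CMP R6, 21  (cmp 9,21)
JNZ start: taken
R7=M[12]=14
R7=14^6=8
R7=M[12]=14
R7=14-16=-2
R5=12+4=16
R6=9+3=12
CMP R6, 21  (cmp 12,21)
JNZ start: taken
R7=M[16]=26
R7=26^6=28
R7=M[16]=26
R7=26-16=10
R5=16+4=20
R6=12+3=15
CMP R6, 21  (cmp 15,21)
JNZ start: taken
R7=M[20]=15
R7=15^6=9
R7=M[20]=15
R7=15-16=-1
R5=20+4=24
R6=15+3=18
CMP R6, 21  (cmp 18,21)
JNZ start: taken
R7=M[24]=5
R7=5^6=3
R7=M[24]=5
R7=5-16=-11
R5=24+4=28
R6=18+3=21
CMP R6, 21  (cmp 21,21)
JNZ start: not taken
halt.

28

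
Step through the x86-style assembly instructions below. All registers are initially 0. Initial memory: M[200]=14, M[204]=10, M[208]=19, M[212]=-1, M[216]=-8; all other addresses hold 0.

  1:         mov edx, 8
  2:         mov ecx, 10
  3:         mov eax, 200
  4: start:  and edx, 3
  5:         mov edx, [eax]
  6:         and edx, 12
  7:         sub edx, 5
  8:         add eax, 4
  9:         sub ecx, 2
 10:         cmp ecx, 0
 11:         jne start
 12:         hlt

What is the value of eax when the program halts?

220

after mov edx, 8: edx=8
after mov ecx, 10: ecx=10
after mov eax, 200: eax=200
after and edx, 3: edx=8&3=0
after mov edx, [eax]: edx=M[200]=14
after and edx, 12: edx=14&12=12
after sub edx, 5: edx=12-5=7
after add eax, 4: eax=200+4=204
after sub ecx, 2: ecx=10-2=8
cmp ecx, 0  (cmp 8,0)
jne start: taken
after and edx, 3: edx=7&3=3
after mov edx, [eax]: edx=M[204]=10
after and edx, 12: edx=10&12=8
after sub edx, 5: edx=8-5=3
after add eax, 4: eax=204+4=208
after sub ecx, 2: ecx=8-2=6
cmp ecx, 0  (cmp 6,0)
jne start: taken
after and edx, 3: edx=3&3=3
after mov edx, [eax]: edx=M[208]=19
after and edx, 12: edx=19&12=0
after sub edx, 5: edx=0-5=-5
after add eax, 4: eax=208+4=212
after sub ecx, 2: ecx=6-2=4
cmp ecx, 0  (cmp 4,0)
jne start: taken
after and edx, 3: edx=(-5)&3=3
after mov edx, [eax]: edx=M[212]=-1
after and edx, 12: edx=(-1)&12=12
after sub edx, 5: edx=12-5=7
after add eax, 4: eax=212+4=216
after sub ecx, 2: ecx=4-2=2
cmp ecx, 0  (cmp 2,0)
jne start: taken
after and edx, 3: edx=7&3=3
after mov edx, [eax]: edx=M[216]=-8
after and edx, 12: edx=(-8)&12=8
after sub edx, 5: edx=8-5=3
after add eax, 4: eax=216+4=220
after sub ecx, 2: ecx=2-2=0
cmp ecx, 0  (cmp 0,0)
jne start: not taken
halt.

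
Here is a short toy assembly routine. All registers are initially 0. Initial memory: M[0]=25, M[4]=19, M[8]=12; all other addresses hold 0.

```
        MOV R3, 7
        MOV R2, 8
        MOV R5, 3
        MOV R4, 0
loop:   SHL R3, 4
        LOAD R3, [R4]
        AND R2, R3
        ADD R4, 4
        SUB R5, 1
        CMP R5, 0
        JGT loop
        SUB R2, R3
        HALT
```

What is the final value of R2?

R3=7
R2=8
R5=3
R4=0
R3=7<<4=112
R3=M[0]=25
R2=8&25=8
R4=0+4=4
R5=3-1=2
CMP R5, 0  (cmp 2,0)
JGT loop: taken
R3=25<<4=400
R3=M[4]=19
R2=8&19=0
R4=4+4=8
R5=2-1=1
CMP R5, 0  (cmp 1,0)
JGT loop: taken
R3=19<<4=304
R3=M[8]=12
R2=0&12=0
R4=8+4=12
R5=1-1=0
CMP R5, 0  (cmp 0,0)
JGT loop: not taken
R2=0-12=-12
halt.

-12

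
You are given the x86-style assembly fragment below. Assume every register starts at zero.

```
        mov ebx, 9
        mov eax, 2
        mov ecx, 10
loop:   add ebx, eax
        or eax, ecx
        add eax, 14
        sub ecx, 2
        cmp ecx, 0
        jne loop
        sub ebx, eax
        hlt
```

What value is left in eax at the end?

mov ebx, 9 → ebx=9
mov eax, 2 → eax=2
mov ecx, 10 → ecx=10
add ebx, eax → ebx=9+2=11
or eax, ecx → eax=2|10=10
add eax, 14 → eax=10+14=24
sub ecx, 2 → ecx=10-2=8
cmp ecx, 0  (cmp 8,0)
jne loop: taken
add ebx, eax → ebx=11+24=35
or eax, ecx → eax=24|8=24
add eax, 14 → eax=24+14=38
sub ecx, 2 → ecx=8-2=6
cmp ecx, 0  (cmp 6,0)
jne loop: taken
add ebx, eax → ebx=35+38=73
or eax, ecx → eax=38|6=38
add eax, 14 → eax=38+14=52
sub ecx, 2 → ecx=6-2=4
cmp ecx, 0  (cmp 4,0)
jne loop: taken
add ebx, eax → ebx=73+52=125
or eax, ecx → eax=52|4=52
add eax, 14 → eax=52+14=66
sub ecx, 2 → ecx=4-2=2
cmp ecx, 0  (cmp 2,0)
jne loop: taken
add ebx, eax → ebx=125+66=191
or eax, ecx → eax=66|2=66
add eax, 14 → eax=66+14=80
sub ecx, 2 → ecx=2-2=0
cmp ecx, 0  (cmp 0,0)
jne loop: not taken
sub ebx, eax → ebx=191-80=111
halt.

80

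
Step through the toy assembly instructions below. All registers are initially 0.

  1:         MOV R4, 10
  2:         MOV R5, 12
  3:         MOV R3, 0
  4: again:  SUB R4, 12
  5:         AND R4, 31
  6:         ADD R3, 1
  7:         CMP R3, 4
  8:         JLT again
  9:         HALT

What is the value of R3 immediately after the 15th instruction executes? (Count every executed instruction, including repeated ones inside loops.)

R4=10
R5=12
R3=0
R4=10-12=-2
R4=(-2)&31=30
R3=0+1=1
CMP R3, 4  (cmp 1,4)
JLT again: taken
R4=30-12=18
R4=18&31=18
R3=1+1=2
CMP R3, 4  (cmp 2,4)
JLT again: taken
R4=18-12=6
R4=6&31=6
After step 15: R3 = 2.

2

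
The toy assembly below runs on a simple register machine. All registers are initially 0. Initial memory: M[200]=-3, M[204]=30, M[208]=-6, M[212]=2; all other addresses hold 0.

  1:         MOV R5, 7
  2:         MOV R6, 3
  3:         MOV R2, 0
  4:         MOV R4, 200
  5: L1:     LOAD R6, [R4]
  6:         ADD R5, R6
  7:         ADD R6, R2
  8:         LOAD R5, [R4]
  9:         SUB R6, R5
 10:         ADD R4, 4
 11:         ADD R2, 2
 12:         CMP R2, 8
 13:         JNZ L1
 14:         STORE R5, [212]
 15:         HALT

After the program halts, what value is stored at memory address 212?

2

MOV R5, 7 → R5=7
MOV R6, 3 → R6=3
MOV R2, 0 → R2=0
MOV R4, 200 → R4=200
LOAD R6, [R4] → R6=M[200]=-3
ADD R5, R6 → R5=7+(-3)=4
ADD R6, R2 → R6=(-3)+0=-3
LOAD R5, [R4] → R5=M[200]=-3
SUB R6, R5 → R6=(-3)-(-3)=0
ADD R4, 4 → R4=200+4=204
ADD R2, 2 → R2=0+2=2
CMP R2, 8  (cmp 2,8)
JNZ L1: taken
LOAD R6, [R4] → R6=M[204]=30
ADD R5, R6 → R5=(-3)+30=27
ADD R6, R2 → R6=30+2=32
LOAD R5, [R4] → R5=M[204]=30
SUB R6, R5 → R6=32-30=2
ADD R4, 4 → R4=204+4=208
ADD R2, 2 → R2=2+2=4
CMP R2, 8  (cmp 4,8)
JNZ L1: taken
LOAD R6, [R4] → R6=M[208]=-6
ADD R5, R6 → R5=30+(-6)=24
ADD R6, R2 → R6=(-6)+4=-2
LOAD R5, [R4] → R5=M[208]=-6
SUB R6, R5 → R6=(-2)-(-6)=4
ADD R4, 4 → R4=208+4=212
ADD R2, 2 → R2=4+2=6
CMP R2, 8  (cmp 6,8)
JNZ L1: taken
LOAD R6, [R4] → R6=M[212]=2
ADD R5, R6 → R5=(-6)+2=-4
ADD R6, R2 → R6=2+6=8
LOAD R5, [R4] → R5=M[212]=2
SUB R6, R5 → R6=8-2=6
ADD R4, 4 → R4=212+4=216
ADD R2, 2 → R2=6+2=8
CMP R2, 8  (cmp 8,8)
JNZ L1: not taken
STORE R5, [212] → M[212]=2
halt.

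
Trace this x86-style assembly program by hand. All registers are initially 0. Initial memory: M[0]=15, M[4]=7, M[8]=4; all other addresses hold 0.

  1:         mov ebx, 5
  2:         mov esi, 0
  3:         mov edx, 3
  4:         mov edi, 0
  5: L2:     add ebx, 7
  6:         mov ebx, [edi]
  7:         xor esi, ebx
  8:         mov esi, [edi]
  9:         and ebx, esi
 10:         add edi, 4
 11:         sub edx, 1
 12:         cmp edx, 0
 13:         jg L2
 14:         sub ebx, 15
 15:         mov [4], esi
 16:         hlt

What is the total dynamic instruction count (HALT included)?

ebx=5
esi=0
edx=3
edi=0
ebx=5+7=12
ebx=M[0]=15
esi=0^15=15
esi=M[0]=15
ebx=15&15=15
edi=0+4=4
edx=3-1=2
cmp edx, 0  (cmp 2,0)
jg L2: taken
ebx=15+7=22
ebx=M[4]=7
esi=15^7=8
esi=M[4]=7
ebx=7&7=7
edi=4+4=8
edx=2-1=1
cmp edx, 0  (cmp 1,0)
jg L2: taken
ebx=7+7=14
ebx=M[8]=4
esi=7^4=3
esi=M[8]=4
ebx=4&4=4
edi=8+4=12
edx=1-1=0
cmp edx, 0  (cmp 0,0)
jg L2: not taken
ebx=4-15=-11
mov [4], esi → M[4]=4
halt.
Total executed instructions: 34.

34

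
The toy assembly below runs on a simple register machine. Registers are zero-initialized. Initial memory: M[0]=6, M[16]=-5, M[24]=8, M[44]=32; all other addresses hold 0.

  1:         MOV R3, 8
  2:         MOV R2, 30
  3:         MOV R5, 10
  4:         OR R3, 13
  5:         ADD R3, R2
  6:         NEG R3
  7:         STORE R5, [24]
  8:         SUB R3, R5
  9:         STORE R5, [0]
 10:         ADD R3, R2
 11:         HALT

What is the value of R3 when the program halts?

after MOV R3, 8: R3=8
after MOV R2, 30: R2=30
after MOV R5, 10: R5=10
after OR R3, 13: R3=8|13=13
after ADD R3, R2: R3=13+30=43
after NEG R3: R3=-(43)=-43
STORE R5, [24] → M[24]=10
after SUB R3, R5: R3=(-43)-10=-53
STORE R5, [0] → M[0]=10
after ADD R3, R2: R3=(-53)+30=-23
halt.

-23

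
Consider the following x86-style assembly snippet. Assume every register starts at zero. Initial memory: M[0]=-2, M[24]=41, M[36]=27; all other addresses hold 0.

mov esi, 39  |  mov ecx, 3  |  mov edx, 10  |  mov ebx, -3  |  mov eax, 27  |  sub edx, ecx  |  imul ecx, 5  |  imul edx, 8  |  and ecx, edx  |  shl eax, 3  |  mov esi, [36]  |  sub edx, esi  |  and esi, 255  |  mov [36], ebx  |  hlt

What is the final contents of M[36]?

-3

after mov esi, 39: esi=39
after mov ecx, 3: ecx=3
after mov edx, 10: edx=10
after mov ebx, -3: ebx=-3
after mov eax, 27: eax=27
after sub edx, ecx: edx=10-3=7
after imul ecx, 5: ecx=3*5=15
after imul edx, 8: edx=7*8=56
after and ecx, edx: ecx=15&56=8
after shl eax, 3: eax=27<<3=216
after mov esi, [36]: esi=M[36]=27
after sub edx, esi: edx=56-27=29
after and esi, 255: esi=27&255=27
mov [36], ebx → M[36]=-3
halt.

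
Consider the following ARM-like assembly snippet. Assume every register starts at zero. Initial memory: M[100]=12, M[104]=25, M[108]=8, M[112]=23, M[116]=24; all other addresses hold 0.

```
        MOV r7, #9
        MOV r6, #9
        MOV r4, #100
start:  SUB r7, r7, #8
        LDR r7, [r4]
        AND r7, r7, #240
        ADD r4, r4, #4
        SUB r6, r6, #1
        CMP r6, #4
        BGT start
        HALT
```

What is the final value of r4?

after MOV r7, #9: r7=9
after MOV r6, #9: r6=9
after MOV r4, #100: r4=100
after SUB r7, r7, #8: r7=9-8=1
after LDR r7, [r4]: r7=M[100]=12
after AND r7, r7, #240: r7=12&240=0
after ADD r4, r4, #4: r4=100+4=104
after SUB r6, r6, #1: r6=9-1=8
CMP r6, #4  (cmp 8,4)
BGT start: taken
after SUB r7, r7, #8: r7=0-8=-8
after LDR r7, [r4]: r7=M[104]=25
after AND r7, r7, #240: r7=25&240=16
after ADD r4, r4, #4: r4=104+4=108
after SUB r6, r6, #1: r6=8-1=7
CMP r6, #4  (cmp 7,4)
BGT start: taken
after SUB r7, r7, #8: r7=16-8=8
after LDR r7, [r4]: r7=M[108]=8
after AND r7, r7, #240: r7=8&240=0
after ADD r4, r4, #4: r4=108+4=112
after SUB r6, r6, #1: r6=7-1=6
CMP r6, #4  (cmp 6,4)
BGT start: taken
after SUB r7, r7, #8: r7=0-8=-8
after LDR r7, [r4]: r7=M[112]=23
after AND r7, r7, #240: r7=23&240=16
after ADD r4, r4, #4: r4=112+4=116
after SUB r6, r6, #1: r6=6-1=5
CMP r6, #4  (cmp 5,4)
BGT start: taken
after SUB r7, r7, #8: r7=16-8=8
after LDR r7, [r4]: r7=M[116]=24
after AND r7, r7, #240: r7=24&240=16
after ADD r4, r4, #4: r4=116+4=120
after SUB r6, r6, #1: r6=5-1=4
CMP r6, #4  (cmp 4,4)
BGT start: not taken
halt.

120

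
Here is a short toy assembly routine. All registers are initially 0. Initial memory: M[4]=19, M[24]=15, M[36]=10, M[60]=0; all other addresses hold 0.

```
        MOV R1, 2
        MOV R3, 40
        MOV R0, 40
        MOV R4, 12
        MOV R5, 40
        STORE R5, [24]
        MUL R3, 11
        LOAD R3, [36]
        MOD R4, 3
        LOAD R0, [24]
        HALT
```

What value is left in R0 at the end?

40

MOV R1, 2 → R1=2
MOV R3, 40 → R3=40
MOV R0, 40 → R0=40
MOV R4, 12 → R4=12
MOV R5, 40 → R5=40
STORE R5, [24] → M[24]=40
MUL R3, 11 → R3=40*11=440
LOAD R3, [36] → R3=M[36]=10
MOD R4, 3 → R4=12%3=0
LOAD R0, [24] → R0=M[24]=40
halt.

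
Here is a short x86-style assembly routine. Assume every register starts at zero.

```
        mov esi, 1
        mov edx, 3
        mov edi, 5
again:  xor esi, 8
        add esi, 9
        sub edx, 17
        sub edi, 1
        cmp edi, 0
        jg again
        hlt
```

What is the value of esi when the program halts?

mov esi, 1 → esi=1
mov edx, 3 → edx=3
mov edi, 5 → edi=5
xor esi, 8 → esi=1^8=9
add esi, 9 → esi=9+9=18
sub edx, 17 → edx=3-17=-14
sub edi, 1 → edi=5-1=4
cmp edi, 0  (cmp 4,0)
jg again: taken
xor esi, 8 → esi=18^8=26
add esi, 9 → esi=26+9=35
sub edx, 17 → edx=(-14)-17=-31
sub edi, 1 → edi=4-1=3
cmp edi, 0  (cmp 3,0)
jg again: taken
xor esi, 8 → esi=35^8=43
add esi, 9 → esi=43+9=52
sub edx, 17 → edx=(-31)-17=-48
sub edi, 1 → edi=3-1=2
cmp edi, 0  (cmp 2,0)
jg again: taken
xor esi, 8 → esi=52^8=60
add esi, 9 → esi=60+9=69
sub edx, 17 → edx=(-48)-17=-65
sub edi, 1 → edi=2-1=1
cmp edi, 0  (cmp 1,0)
jg again: taken
xor esi, 8 → esi=69^8=77
add esi, 9 → esi=77+9=86
sub edx, 17 → edx=(-65)-17=-82
sub edi, 1 → edi=1-1=0
cmp edi, 0  (cmp 0,0)
jg again: not taken
halt.

86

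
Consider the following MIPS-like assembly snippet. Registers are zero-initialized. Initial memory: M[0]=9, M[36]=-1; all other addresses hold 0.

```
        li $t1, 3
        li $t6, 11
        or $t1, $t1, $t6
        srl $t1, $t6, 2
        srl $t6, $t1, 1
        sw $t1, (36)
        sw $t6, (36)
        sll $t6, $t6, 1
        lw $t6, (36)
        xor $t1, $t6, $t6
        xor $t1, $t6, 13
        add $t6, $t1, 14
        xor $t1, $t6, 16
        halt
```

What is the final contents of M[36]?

1

$t1=3
$t6=11
$t1=3|11=11
$t1=11>>2=2
$t6=2>>1=1
sw $t1, (36) → M[36]=2
sw $t6, (36) → M[36]=1
$t6=1<<1=2
$t6=M[36]=1
$t1=1^1=0
$t1=1^13=12
$t6=12+14=26
$t1=26^16=10
halt.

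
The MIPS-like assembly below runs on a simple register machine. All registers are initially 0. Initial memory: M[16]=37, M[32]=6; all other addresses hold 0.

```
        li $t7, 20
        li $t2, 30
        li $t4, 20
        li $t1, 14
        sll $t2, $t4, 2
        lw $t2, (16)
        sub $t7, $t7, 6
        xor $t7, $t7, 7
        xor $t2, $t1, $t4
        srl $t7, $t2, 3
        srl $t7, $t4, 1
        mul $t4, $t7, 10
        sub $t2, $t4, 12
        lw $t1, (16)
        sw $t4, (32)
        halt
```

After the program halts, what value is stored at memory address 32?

100

after li $t7, 20: $t7=20
after li $t2, 30: $t2=30
after li $t4, 20: $t4=20
after li $t1, 14: $t1=14
after sll $t2, $t4, 2: $t2=20<<2=80
after lw $t2, (16): $t2=M[16]=37
after sub $t7, $t7, 6: $t7=20-6=14
after xor $t7, $t7, 7: $t7=14^7=9
after xor $t2, $t1, $t4: $t2=14^20=26
after srl $t7, $t2, 3: $t7=26>>3=3
after srl $t7, $t4, 1: $t7=20>>1=10
after mul $t4, $t7, 10: $t4=10*10=100
after sub $t2, $t4, 12: $t2=100-12=88
after lw $t1, (16): $t1=M[16]=37
sw $t4, (32) → M[32]=100
halt.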